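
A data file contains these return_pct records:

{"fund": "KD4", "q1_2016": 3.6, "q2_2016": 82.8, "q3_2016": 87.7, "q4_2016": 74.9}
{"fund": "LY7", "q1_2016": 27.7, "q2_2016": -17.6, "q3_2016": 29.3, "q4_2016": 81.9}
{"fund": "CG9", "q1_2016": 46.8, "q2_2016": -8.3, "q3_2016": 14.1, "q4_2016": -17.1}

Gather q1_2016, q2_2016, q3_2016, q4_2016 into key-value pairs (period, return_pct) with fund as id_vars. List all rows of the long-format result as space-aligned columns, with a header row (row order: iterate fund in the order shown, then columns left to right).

Each (fund, column) pair becomes one row: 3 × 4 = 12 rows.
For example, (KD4, q1_2016) → return_pct=3.6.

fund  period   return_pct
KD4   q1_2016  3.6       
KD4   q2_2016  82.8      
KD4   q3_2016  87.7      
KD4   q4_2016  74.9      
LY7   q1_2016  27.7      
LY7   q2_2016  -17.6     
LY7   q3_2016  29.3      
LY7   q4_2016  81.9      
CG9   q1_2016  46.8      
CG9   q2_2016  -8.3      
CG9   q3_2016  14.1      
CG9   q4_2016  -17.1     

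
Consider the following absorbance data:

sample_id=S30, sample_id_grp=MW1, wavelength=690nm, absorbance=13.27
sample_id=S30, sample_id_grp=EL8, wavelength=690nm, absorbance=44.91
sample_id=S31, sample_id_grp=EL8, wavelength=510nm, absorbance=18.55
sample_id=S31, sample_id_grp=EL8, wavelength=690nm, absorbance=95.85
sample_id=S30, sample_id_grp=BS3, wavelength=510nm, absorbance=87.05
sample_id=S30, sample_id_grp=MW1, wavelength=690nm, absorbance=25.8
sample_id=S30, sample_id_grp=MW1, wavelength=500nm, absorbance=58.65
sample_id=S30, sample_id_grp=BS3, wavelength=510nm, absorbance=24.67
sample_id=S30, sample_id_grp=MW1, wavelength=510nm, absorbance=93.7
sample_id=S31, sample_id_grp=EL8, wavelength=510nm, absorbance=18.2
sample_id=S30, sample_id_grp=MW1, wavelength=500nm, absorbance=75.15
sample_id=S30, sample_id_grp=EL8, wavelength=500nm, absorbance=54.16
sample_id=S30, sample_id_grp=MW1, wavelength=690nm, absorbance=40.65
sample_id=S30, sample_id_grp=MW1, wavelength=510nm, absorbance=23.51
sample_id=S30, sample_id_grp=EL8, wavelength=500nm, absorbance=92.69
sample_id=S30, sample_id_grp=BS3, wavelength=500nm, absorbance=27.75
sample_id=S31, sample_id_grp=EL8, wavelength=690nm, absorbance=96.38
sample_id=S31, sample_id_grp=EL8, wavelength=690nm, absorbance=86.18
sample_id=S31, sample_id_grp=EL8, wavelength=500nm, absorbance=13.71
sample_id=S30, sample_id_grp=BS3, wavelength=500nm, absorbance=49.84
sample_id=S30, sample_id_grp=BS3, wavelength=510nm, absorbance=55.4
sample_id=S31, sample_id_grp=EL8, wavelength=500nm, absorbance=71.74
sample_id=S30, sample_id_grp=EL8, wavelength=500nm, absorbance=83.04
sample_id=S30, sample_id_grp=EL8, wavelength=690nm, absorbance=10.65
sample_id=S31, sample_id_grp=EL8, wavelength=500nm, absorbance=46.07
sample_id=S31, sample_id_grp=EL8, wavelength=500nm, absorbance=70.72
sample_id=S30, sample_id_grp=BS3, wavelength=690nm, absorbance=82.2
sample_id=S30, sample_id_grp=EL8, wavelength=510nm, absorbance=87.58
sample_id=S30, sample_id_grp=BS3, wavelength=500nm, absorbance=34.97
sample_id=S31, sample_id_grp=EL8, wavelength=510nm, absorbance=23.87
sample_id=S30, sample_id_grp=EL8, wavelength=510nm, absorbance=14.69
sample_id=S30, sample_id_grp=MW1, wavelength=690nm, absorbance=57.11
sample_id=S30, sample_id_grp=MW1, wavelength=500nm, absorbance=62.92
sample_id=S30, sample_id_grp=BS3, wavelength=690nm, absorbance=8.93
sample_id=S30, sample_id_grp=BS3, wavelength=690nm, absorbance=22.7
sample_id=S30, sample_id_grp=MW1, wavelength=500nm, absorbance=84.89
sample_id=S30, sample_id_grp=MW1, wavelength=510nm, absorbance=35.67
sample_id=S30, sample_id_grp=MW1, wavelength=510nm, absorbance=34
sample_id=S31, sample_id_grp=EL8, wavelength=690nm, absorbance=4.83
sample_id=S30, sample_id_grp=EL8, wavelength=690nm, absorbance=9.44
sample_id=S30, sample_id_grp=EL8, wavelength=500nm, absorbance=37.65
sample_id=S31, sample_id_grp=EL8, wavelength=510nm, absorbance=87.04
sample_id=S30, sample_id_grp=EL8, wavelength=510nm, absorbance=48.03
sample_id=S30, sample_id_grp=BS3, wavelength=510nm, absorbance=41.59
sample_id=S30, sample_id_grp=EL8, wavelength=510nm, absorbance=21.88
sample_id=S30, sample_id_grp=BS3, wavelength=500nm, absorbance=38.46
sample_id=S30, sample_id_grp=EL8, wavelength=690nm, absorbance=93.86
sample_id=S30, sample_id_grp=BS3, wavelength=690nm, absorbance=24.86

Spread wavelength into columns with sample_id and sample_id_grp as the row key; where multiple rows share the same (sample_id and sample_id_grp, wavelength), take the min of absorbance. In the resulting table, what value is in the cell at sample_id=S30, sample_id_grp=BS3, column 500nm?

Rows with sample_id=S30, sample_id_grp=BS3 and wavelength=500nm: absorbance values are 27.75, 49.84, 34.97, 38.46.
min(27.75, 49.84, 34.97, 38.46) = 27.75.

27.75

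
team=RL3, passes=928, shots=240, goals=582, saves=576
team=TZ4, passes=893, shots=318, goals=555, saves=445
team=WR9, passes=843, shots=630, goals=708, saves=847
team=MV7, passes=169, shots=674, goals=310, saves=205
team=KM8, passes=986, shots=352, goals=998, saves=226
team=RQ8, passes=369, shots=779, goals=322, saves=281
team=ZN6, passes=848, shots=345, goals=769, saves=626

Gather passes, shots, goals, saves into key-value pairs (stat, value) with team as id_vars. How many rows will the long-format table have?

7 team values × 4 melted columns = 28 rows.

28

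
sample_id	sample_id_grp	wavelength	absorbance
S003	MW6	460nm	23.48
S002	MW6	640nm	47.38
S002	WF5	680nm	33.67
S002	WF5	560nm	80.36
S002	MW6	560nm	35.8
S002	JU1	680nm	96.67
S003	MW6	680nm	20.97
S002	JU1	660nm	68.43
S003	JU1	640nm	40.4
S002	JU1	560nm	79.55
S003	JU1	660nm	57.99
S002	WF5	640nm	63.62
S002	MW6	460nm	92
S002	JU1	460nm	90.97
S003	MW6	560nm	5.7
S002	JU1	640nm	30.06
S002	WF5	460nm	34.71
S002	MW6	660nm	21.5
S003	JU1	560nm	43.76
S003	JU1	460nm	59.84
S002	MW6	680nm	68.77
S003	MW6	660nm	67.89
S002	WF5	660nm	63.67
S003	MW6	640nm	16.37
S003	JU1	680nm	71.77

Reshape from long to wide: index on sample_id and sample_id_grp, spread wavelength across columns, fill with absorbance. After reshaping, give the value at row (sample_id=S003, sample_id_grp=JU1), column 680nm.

71.77

Wide layout: rows indexed by sample_id and sample_id_grp, columns are the 5 distinct wavelength values (460nm, 640nm, 680nm, 560nm, 660nm).
Cell (sample_id=S003, sample_id_grp=JU1, wavelength=680nm) draws from the long row where sample_id=S003, sample_id_grp=JU1 and wavelength=680nm, which has absorbance=71.77.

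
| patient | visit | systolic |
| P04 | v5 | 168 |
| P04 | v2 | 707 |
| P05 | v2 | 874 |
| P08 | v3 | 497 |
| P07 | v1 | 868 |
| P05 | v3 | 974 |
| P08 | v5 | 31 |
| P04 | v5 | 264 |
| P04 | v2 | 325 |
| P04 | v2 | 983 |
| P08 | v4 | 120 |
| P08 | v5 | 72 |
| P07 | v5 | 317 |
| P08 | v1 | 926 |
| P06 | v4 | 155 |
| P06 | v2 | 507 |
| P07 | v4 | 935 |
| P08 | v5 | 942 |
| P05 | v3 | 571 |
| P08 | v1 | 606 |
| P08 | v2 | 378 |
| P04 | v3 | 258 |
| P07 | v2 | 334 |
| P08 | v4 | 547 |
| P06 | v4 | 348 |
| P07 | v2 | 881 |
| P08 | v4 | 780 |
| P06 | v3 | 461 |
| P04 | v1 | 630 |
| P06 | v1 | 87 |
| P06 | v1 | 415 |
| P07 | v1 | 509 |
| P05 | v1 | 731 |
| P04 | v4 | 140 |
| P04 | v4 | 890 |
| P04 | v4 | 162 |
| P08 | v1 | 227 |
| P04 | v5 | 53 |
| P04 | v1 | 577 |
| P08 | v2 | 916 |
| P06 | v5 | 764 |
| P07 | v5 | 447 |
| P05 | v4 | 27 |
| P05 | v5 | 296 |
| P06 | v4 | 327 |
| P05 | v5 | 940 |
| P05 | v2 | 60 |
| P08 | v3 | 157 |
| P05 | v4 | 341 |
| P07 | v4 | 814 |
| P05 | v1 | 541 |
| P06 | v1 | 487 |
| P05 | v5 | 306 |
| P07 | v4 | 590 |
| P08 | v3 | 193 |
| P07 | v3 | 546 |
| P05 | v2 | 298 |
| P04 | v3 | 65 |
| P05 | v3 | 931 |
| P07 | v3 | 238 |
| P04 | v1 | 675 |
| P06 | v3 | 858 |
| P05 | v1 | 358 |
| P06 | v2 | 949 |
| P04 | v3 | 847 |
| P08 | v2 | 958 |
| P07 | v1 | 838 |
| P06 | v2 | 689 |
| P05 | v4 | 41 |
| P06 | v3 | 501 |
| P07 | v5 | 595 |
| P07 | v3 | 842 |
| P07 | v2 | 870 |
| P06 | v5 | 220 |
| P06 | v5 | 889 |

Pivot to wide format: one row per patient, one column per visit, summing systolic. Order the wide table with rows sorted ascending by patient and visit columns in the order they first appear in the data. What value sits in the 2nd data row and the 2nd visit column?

1232

With rows sorted ascending by patient, row 2 is patient=P05. visit columns in first-appearance order: v5, v2, v3, v1, v4; column 2 is v2.
Long rows with patient=P05, visit=v2: 874 + 60 + 298 = 1232.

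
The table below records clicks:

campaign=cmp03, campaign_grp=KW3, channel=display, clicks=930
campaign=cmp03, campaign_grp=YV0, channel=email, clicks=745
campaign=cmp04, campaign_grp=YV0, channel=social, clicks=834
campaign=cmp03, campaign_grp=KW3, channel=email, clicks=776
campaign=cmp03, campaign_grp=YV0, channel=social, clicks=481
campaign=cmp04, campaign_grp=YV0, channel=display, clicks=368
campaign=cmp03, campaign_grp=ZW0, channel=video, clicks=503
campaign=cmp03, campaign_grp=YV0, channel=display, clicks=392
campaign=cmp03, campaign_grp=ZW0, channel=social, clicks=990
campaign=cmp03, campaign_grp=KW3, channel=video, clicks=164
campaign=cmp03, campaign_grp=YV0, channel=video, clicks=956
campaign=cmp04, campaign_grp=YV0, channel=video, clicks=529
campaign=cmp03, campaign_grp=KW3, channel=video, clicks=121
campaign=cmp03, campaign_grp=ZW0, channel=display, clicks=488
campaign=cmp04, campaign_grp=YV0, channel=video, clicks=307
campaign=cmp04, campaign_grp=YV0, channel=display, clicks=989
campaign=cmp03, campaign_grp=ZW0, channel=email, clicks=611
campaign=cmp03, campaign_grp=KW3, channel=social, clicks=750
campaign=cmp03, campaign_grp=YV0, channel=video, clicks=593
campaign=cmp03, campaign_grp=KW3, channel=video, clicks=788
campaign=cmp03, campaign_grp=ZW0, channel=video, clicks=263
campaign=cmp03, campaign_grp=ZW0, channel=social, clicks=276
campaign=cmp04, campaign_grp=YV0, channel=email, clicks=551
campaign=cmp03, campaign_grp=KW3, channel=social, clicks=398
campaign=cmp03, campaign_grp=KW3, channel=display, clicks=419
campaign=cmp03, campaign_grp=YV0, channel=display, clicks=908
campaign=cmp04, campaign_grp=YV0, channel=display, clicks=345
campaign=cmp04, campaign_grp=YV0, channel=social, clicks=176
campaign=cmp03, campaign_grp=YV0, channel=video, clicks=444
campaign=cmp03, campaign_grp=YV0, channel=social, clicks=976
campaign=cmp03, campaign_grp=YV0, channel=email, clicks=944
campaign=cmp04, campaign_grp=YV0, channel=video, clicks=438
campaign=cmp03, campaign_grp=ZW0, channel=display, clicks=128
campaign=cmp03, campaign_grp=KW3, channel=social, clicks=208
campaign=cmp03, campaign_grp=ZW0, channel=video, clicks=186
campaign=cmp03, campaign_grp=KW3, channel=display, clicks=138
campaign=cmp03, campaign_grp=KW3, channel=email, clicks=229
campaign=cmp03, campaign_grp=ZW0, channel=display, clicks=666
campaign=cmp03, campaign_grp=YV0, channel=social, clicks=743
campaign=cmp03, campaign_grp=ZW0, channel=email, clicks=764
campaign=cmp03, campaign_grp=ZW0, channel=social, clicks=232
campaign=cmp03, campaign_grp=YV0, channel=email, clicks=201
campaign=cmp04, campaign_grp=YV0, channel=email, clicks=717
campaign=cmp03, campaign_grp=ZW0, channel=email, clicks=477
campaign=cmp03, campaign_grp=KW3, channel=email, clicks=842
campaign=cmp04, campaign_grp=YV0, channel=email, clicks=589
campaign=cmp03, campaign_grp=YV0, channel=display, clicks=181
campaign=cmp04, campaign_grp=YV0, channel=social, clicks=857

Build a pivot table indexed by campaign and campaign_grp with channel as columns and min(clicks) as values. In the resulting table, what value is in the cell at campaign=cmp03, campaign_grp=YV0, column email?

Rows with campaign=cmp03, campaign_grp=YV0 and channel=email: clicks values are 745, 944, 201.
min(745, 944, 201) = 201.

201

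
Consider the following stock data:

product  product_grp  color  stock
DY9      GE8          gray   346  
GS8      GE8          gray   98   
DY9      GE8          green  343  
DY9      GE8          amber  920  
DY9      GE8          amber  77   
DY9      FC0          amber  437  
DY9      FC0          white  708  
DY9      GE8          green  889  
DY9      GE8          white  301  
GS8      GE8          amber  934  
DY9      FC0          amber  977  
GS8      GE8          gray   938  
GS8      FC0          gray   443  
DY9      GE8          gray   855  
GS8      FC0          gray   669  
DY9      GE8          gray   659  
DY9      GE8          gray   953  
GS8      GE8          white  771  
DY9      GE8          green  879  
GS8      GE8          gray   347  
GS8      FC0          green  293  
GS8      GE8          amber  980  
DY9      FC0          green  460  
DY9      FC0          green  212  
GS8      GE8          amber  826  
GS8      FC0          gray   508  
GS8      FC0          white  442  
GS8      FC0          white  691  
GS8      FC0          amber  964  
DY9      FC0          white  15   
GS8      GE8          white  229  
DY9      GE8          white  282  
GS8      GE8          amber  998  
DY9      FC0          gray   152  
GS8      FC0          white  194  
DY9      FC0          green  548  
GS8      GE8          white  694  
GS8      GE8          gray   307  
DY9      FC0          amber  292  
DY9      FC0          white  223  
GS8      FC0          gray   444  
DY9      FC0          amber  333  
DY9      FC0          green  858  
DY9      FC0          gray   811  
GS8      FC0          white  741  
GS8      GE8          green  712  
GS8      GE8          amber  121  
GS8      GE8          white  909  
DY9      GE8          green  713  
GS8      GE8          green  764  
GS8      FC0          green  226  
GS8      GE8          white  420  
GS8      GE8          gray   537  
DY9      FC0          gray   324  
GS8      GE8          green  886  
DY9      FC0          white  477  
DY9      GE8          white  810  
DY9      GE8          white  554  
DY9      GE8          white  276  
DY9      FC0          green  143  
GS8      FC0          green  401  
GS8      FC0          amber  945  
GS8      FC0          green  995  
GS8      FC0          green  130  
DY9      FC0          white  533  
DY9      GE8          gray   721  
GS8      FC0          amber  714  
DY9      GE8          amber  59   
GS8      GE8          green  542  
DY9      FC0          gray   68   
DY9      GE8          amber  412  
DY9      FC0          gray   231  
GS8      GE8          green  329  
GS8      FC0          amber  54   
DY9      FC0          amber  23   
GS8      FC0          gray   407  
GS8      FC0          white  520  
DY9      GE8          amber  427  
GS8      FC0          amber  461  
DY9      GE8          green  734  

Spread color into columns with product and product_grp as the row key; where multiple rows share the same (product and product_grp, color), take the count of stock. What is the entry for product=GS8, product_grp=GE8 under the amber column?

5

Rows with product=GS8, product_grp=GE8 and color=amber: stock values are 934, 980, 826, 998, 121.
5 rows match — count = 5.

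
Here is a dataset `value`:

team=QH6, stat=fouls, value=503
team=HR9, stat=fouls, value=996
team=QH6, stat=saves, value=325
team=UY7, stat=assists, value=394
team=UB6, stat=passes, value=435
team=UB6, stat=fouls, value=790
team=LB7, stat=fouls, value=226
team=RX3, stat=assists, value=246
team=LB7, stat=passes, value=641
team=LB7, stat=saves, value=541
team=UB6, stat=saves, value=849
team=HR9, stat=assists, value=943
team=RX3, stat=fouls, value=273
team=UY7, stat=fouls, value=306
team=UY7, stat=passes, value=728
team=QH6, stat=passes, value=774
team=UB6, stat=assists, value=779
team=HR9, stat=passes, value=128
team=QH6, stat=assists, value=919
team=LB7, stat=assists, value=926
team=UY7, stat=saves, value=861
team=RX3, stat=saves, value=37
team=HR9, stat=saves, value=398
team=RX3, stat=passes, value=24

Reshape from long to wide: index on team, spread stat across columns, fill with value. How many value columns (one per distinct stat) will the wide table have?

4 distinct stat values: saves, passes, fouls, assists.

4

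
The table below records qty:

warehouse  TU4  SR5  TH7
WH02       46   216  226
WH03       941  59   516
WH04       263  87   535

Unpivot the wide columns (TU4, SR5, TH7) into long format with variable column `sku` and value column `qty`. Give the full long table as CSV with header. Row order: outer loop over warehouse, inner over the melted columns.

warehouse,sku,qty
WH02,TU4,46
WH02,SR5,216
WH02,TH7,226
WH03,TU4,941
WH03,SR5,59
WH03,TH7,516
WH04,TU4,263
WH04,SR5,87
WH04,TH7,535

Each (warehouse, column) pair becomes one row: 3 × 3 = 9 rows.
For example, (WH02, TU4) → qty=46.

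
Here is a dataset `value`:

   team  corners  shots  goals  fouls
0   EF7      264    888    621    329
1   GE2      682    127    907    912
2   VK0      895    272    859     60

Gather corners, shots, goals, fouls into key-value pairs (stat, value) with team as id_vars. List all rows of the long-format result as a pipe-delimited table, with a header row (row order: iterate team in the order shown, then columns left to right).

Each (team, column) pair becomes one row: 3 × 4 = 12 rows.
For example, (EF7, corners) → value=264.

| team | stat | value |
| EF7 | corners | 264 |
| EF7 | shots | 888 |
| EF7 | goals | 621 |
| EF7 | fouls | 329 |
| GE2 | corners | 682 |
| GE2 | shots | 127 |
| GE2 | goals | 907 |
| GE2 | fouls | 912 |
| VK0 | corners | 895 |
| VK0 | shots | 272 |
| VK0 | goals | 859 |
| VK0 | fouls | 60 |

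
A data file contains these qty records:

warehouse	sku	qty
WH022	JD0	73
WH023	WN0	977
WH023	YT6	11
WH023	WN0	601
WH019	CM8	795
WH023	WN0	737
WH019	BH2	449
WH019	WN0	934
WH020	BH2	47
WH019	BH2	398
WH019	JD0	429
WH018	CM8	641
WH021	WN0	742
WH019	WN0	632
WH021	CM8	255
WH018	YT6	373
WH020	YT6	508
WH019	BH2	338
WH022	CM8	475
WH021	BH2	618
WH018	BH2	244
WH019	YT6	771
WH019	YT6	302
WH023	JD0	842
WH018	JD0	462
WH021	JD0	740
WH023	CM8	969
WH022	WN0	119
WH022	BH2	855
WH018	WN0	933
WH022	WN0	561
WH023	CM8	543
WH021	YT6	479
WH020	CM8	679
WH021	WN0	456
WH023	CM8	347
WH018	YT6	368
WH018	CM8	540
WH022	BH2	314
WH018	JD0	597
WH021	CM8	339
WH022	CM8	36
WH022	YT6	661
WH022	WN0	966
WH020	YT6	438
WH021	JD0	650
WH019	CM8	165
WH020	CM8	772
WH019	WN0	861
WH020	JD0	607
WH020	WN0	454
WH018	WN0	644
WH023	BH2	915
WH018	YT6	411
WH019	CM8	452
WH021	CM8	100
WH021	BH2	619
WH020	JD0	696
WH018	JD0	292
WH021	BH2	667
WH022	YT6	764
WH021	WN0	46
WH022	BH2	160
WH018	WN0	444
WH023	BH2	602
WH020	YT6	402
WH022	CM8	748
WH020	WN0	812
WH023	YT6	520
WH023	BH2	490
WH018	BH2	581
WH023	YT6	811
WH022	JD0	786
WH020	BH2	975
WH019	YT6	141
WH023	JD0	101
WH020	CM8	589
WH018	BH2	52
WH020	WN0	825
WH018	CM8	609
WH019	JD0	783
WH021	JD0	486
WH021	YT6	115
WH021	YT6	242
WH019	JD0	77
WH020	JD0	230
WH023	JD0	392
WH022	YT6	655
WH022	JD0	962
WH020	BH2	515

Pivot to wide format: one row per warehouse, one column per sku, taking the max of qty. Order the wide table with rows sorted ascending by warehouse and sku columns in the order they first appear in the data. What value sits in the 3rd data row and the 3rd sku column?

With rows sorted ascending by warehouse, row 3 is warehouse=WH020. sku columns in first-appearance order: JD0, WN0, YT6, CM8, BH2; column 3 is YT6.
Long rows with warehouse=WH020, sku=YT6: max(508, 438, 402) = 508.

508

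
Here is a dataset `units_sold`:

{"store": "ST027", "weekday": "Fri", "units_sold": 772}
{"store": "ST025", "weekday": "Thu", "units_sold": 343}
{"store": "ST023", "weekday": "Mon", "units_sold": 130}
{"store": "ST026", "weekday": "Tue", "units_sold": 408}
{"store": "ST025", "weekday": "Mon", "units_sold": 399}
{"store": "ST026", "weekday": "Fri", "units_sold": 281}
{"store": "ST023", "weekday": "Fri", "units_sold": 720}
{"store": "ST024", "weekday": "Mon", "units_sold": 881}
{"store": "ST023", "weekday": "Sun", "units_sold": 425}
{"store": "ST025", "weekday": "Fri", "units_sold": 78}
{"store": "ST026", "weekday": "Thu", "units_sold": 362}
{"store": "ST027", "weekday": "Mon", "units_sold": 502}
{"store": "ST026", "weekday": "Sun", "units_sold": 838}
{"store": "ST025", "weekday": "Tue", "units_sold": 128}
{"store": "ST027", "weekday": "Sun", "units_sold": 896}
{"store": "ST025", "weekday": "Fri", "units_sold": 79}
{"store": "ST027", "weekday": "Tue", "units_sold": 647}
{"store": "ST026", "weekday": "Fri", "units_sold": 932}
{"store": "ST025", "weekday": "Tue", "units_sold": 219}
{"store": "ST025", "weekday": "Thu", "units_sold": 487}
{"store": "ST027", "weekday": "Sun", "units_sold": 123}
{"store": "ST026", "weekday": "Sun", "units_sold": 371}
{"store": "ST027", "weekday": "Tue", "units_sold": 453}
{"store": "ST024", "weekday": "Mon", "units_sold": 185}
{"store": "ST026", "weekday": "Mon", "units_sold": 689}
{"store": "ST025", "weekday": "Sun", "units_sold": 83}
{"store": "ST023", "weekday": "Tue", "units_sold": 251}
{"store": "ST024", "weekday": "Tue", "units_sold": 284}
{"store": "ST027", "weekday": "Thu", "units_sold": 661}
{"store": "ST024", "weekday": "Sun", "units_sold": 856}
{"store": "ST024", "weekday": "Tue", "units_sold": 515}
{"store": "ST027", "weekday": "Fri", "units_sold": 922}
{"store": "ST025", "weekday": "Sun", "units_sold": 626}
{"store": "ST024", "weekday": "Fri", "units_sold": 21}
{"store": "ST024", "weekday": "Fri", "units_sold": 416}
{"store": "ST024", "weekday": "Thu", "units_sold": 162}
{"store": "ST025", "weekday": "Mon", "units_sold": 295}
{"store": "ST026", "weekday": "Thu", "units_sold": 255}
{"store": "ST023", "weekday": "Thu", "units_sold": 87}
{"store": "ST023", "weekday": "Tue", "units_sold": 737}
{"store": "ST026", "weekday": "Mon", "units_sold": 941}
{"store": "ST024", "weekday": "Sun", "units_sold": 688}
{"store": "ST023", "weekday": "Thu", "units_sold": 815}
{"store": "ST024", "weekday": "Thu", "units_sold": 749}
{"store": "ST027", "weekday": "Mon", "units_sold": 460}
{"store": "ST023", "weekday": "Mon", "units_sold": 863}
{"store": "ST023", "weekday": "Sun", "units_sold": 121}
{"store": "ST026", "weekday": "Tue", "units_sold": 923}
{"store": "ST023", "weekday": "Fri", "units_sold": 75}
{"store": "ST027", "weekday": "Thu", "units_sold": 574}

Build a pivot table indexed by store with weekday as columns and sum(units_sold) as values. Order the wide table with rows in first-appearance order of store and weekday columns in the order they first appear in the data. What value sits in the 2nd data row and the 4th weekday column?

347

With rows in first-appearance order of store, row 2 is store=ST025. weekday columns in first-appearance order: Fri, Thu, Mon, Tue, Sun; column 4 is Tue.
Long rows with store=ST025, weekday=Tue: 128 + 219 = 347.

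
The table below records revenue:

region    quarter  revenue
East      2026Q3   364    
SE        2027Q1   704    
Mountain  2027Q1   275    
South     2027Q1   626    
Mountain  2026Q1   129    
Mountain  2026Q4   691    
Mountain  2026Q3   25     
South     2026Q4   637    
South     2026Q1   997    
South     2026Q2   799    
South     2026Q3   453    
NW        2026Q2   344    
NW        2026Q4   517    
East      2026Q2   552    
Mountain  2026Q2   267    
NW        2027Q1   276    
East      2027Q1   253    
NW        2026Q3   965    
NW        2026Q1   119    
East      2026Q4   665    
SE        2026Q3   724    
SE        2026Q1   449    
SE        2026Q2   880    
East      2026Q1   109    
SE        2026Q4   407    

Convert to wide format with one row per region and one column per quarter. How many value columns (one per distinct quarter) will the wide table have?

5

5 distinct quarter values: 2026Q1, 2026Q2, 2026Q3, 2026Q4, 2027Q1.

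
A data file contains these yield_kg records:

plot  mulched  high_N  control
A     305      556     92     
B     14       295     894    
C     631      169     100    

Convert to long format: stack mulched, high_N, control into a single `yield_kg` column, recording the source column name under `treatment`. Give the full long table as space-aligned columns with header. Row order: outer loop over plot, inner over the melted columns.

plot  treatment  yield_kg
A     mulched    305     
A     high_N     556     
A     control    92      
B     mulched    14      
B     high_N     295     
B     control    894     
C     mulched    631     
C     high_N     169     
C     control    100     

Each (plot, column) pair becomes one row: 3 × 3 = 9 rows.
For example, (A, mulched) → yield_kg=305.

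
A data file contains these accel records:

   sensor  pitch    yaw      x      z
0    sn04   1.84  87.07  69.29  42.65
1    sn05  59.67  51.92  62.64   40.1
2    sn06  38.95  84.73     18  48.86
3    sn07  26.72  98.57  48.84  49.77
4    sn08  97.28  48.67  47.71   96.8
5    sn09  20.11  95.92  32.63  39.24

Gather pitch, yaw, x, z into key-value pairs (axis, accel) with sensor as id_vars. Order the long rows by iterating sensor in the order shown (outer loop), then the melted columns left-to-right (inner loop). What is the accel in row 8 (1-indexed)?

24 rows total (6 × 4). Row 8: index ⌊(8-1)/4⌋ = 1 into sensor → sn05; (8-1) mod 4 = 3 into the melted columns → z.
So row 8 is (sn05, z, 40.1); accel = 40.1.

40.1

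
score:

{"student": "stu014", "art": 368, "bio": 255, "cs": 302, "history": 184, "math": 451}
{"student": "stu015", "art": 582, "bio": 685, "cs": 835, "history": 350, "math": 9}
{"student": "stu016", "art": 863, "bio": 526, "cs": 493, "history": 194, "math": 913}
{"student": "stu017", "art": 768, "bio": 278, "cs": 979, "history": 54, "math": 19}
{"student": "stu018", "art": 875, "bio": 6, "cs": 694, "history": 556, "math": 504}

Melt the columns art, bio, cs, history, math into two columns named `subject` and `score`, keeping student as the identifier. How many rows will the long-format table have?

5 student values × 5 melted columns = 25 rows.

25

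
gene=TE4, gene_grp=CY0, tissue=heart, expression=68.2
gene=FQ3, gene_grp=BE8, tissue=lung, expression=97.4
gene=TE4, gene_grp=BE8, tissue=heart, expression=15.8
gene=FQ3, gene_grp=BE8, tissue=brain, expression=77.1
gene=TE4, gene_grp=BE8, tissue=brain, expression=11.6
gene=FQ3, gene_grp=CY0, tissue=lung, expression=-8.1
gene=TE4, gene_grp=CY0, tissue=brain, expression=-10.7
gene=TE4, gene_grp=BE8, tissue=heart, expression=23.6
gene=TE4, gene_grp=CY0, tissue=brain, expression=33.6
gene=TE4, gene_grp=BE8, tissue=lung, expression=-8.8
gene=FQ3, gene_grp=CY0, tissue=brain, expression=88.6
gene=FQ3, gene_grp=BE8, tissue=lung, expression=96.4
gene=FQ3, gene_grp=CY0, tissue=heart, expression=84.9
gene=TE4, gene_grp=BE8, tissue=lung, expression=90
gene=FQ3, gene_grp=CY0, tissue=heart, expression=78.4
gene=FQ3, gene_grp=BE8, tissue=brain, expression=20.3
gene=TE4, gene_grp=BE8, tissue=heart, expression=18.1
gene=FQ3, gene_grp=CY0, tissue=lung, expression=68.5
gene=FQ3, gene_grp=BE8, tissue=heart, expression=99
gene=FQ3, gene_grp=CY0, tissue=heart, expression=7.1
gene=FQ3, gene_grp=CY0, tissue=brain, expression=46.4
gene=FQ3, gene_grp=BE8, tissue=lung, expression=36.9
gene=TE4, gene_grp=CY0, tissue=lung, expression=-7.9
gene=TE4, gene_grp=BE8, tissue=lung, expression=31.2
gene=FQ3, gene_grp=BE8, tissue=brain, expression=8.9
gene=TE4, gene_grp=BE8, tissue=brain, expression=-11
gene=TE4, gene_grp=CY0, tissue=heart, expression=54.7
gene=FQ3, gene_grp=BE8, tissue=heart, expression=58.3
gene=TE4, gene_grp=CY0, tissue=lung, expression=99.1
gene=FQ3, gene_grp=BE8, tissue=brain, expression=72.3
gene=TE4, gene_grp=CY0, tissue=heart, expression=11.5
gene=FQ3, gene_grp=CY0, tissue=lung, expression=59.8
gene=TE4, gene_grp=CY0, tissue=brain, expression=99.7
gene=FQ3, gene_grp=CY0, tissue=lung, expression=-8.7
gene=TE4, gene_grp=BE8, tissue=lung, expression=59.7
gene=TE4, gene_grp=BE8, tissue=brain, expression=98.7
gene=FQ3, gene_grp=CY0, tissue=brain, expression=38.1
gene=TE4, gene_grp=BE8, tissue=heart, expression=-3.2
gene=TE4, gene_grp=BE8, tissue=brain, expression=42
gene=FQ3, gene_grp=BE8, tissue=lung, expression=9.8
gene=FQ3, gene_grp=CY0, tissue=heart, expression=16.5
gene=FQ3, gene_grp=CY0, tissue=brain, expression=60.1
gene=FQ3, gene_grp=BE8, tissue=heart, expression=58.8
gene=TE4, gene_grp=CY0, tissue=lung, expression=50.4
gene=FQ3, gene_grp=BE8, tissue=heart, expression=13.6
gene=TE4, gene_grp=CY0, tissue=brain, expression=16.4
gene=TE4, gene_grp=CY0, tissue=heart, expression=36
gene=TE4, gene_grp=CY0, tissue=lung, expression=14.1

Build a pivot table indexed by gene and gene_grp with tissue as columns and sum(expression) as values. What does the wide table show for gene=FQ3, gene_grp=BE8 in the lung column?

Rows with gene=FQ3, gene_grp=BE8 and tissue=lung: expression values are 97.4, 96.4, 36.9, 9.8.
97.4 + 96.4 + 36.9 + 9.8 = 240.5.

240.5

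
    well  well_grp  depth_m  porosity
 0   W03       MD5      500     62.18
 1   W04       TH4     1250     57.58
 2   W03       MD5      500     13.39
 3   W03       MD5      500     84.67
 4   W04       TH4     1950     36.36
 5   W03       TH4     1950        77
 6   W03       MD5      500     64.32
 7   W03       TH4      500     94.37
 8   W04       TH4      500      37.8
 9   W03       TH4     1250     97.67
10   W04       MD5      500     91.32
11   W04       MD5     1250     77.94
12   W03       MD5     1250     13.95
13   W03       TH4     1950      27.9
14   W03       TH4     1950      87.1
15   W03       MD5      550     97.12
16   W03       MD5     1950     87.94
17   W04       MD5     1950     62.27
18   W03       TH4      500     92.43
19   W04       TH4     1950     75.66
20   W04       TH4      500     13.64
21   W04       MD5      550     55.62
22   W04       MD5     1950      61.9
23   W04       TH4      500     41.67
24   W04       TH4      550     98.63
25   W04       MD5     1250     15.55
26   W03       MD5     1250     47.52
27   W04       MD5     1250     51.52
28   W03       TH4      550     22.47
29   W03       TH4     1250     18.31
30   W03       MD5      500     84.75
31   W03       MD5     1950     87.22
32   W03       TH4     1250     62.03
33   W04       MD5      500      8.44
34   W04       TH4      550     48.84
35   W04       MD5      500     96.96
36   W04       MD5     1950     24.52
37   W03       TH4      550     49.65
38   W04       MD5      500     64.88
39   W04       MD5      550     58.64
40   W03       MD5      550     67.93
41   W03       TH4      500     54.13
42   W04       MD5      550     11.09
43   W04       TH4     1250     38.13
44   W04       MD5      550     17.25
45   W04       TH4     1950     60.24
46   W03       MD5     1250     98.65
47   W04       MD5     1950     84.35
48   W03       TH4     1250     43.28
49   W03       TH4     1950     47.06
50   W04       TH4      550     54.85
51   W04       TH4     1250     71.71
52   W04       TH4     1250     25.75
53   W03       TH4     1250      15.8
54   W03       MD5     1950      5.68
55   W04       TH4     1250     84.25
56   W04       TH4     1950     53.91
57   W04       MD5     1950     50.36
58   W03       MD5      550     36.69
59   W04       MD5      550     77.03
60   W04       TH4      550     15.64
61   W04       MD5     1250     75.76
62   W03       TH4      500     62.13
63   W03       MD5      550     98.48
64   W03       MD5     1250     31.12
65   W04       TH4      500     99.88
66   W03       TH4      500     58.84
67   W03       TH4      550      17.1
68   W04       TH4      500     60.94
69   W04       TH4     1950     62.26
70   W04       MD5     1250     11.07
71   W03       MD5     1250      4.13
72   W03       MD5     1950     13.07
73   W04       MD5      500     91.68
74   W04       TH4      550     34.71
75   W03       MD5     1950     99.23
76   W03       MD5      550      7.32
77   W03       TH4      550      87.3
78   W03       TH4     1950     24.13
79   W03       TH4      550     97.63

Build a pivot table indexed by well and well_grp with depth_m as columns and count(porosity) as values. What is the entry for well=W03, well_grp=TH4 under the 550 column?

5

Rows with well=W03, well_grp=TH4 and depth_m=550: porosity values are 22.47, 49.65, 17.1, 87.3, 97.63.
5 rows match — count = 5.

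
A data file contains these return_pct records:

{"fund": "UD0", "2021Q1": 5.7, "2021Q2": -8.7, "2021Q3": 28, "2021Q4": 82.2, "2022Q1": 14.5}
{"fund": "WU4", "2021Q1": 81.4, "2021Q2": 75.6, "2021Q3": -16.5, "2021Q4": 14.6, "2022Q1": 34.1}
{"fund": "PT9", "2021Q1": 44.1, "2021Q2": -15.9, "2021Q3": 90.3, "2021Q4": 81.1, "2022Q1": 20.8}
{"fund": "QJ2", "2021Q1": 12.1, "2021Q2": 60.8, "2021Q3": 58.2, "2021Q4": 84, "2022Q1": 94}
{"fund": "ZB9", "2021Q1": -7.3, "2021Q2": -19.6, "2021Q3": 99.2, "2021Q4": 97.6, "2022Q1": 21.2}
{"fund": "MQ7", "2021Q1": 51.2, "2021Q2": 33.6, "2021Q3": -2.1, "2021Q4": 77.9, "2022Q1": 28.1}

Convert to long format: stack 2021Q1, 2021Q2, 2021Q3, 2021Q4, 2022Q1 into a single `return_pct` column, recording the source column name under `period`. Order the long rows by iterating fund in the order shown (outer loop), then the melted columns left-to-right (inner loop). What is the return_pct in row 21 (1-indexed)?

30 rows total (6 × 5). Row 21: index ⌊(21-1)/5⌋ = 4 into fund → ZB9; (21-1) mod 5 = 0 into the melted columns → 2021Q1.
So row 21 is (ZB9, 2021Q1, -7.3); return_pct = -7.3.

-7.3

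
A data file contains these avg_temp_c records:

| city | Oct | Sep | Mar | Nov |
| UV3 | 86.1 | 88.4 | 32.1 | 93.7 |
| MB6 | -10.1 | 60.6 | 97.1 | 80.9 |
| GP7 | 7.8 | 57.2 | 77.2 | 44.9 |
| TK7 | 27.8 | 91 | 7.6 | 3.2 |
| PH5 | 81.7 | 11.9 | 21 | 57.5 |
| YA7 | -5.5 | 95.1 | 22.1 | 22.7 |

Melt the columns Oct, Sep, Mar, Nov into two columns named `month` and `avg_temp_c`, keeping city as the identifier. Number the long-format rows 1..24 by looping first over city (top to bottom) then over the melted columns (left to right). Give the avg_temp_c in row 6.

60.6

24 rows total (6 × 4). Row 6: index ⌊(6-1)/4⌋ = 1 into city → MB6; (6-1) mod 4 = 1 into the melted columns → Sep.
So row 6 is (MB6, Sep, 60.6); avg_temp_c = 60.6.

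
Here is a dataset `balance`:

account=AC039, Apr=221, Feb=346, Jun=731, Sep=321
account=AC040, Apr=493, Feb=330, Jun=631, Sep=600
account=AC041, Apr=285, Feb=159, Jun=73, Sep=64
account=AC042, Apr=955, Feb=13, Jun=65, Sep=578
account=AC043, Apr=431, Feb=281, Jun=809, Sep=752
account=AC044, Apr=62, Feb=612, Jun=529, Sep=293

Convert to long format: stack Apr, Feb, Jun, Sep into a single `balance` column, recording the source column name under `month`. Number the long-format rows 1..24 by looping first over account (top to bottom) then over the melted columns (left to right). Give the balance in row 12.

24 rows total (6 × 4). Row 12: index ⌊(12-1)/4⌋ = 2 into account → AC041; (12-1) mod 4 = 3 into the melted columns → Sep.
So row 12 is (AC041, Sep, 64); balance = 64.

64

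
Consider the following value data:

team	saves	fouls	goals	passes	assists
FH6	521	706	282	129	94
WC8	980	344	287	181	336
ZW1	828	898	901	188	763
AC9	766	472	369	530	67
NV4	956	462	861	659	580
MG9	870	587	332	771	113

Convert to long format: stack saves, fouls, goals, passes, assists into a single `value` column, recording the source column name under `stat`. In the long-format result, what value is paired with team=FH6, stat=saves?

521

Unpivoting turns each (team, wide-column) pair into one long row.
The wide cell at row FH6, column saves holds 521, so the long row (FH6, saves) has value=521.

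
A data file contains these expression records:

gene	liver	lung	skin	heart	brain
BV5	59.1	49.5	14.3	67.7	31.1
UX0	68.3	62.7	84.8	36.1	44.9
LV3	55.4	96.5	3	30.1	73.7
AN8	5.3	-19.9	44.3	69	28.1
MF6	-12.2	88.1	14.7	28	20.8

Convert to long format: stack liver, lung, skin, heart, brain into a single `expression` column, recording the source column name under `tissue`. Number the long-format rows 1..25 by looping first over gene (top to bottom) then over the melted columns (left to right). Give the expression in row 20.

25 rows total (5 × 5). Row 20: index ⌊(20-1)/5⌋ = 3 into gene → AN8; (20-1) mod 5 = 4 into the melted columns → brain.
So row 20 is (AN8, brain, 28.1); expression = 28.1.

28.1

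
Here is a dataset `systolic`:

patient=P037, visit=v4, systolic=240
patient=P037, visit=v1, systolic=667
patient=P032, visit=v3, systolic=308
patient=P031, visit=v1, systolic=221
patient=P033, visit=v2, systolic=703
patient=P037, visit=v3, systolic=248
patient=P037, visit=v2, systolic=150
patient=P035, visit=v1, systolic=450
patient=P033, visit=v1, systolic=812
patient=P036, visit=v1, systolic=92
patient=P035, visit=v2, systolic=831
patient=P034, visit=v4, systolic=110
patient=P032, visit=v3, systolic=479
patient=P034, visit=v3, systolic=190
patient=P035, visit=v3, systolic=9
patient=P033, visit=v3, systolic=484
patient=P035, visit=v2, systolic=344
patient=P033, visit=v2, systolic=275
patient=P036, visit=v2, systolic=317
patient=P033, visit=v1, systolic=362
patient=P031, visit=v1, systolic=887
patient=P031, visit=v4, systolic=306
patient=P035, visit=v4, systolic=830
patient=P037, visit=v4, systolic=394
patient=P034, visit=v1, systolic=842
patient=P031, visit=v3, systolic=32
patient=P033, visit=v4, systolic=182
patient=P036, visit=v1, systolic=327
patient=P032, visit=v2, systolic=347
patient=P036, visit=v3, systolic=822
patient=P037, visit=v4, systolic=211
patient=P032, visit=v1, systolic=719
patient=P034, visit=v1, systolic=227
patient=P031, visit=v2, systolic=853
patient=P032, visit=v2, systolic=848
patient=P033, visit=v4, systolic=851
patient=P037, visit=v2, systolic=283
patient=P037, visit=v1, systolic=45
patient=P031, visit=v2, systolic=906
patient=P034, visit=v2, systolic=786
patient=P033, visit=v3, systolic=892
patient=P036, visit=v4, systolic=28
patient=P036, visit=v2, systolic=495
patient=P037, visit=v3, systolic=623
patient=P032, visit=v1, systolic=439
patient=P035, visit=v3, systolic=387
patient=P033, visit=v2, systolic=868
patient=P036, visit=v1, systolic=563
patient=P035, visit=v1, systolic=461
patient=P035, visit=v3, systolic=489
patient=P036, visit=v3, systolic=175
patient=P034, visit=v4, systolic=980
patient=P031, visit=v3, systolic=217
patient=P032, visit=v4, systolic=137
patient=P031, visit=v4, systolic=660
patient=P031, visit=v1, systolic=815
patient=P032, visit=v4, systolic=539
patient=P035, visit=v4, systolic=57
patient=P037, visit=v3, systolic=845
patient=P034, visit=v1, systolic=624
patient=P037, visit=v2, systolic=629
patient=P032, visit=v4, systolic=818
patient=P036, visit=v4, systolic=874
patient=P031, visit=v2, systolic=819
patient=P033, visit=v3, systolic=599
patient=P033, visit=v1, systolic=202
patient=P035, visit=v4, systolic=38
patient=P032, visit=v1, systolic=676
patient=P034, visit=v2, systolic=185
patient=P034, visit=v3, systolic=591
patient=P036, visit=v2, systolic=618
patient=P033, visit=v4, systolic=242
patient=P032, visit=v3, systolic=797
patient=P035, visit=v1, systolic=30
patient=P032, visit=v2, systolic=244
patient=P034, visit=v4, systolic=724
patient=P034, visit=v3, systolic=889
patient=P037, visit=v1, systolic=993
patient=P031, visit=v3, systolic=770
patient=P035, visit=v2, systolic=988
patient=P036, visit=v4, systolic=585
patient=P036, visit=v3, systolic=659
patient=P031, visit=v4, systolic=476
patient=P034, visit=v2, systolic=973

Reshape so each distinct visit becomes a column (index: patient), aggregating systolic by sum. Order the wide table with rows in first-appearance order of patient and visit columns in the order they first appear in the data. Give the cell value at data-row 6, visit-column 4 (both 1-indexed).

With rows in first-appearance order of patient, row 6 is patient=P036. visit columns in first-appearance order: v4, v1, v3, v2; column 4 is v2.
Long rows with patient=P036, visit=v2: 317 + 495 + 618 = 1430.

1430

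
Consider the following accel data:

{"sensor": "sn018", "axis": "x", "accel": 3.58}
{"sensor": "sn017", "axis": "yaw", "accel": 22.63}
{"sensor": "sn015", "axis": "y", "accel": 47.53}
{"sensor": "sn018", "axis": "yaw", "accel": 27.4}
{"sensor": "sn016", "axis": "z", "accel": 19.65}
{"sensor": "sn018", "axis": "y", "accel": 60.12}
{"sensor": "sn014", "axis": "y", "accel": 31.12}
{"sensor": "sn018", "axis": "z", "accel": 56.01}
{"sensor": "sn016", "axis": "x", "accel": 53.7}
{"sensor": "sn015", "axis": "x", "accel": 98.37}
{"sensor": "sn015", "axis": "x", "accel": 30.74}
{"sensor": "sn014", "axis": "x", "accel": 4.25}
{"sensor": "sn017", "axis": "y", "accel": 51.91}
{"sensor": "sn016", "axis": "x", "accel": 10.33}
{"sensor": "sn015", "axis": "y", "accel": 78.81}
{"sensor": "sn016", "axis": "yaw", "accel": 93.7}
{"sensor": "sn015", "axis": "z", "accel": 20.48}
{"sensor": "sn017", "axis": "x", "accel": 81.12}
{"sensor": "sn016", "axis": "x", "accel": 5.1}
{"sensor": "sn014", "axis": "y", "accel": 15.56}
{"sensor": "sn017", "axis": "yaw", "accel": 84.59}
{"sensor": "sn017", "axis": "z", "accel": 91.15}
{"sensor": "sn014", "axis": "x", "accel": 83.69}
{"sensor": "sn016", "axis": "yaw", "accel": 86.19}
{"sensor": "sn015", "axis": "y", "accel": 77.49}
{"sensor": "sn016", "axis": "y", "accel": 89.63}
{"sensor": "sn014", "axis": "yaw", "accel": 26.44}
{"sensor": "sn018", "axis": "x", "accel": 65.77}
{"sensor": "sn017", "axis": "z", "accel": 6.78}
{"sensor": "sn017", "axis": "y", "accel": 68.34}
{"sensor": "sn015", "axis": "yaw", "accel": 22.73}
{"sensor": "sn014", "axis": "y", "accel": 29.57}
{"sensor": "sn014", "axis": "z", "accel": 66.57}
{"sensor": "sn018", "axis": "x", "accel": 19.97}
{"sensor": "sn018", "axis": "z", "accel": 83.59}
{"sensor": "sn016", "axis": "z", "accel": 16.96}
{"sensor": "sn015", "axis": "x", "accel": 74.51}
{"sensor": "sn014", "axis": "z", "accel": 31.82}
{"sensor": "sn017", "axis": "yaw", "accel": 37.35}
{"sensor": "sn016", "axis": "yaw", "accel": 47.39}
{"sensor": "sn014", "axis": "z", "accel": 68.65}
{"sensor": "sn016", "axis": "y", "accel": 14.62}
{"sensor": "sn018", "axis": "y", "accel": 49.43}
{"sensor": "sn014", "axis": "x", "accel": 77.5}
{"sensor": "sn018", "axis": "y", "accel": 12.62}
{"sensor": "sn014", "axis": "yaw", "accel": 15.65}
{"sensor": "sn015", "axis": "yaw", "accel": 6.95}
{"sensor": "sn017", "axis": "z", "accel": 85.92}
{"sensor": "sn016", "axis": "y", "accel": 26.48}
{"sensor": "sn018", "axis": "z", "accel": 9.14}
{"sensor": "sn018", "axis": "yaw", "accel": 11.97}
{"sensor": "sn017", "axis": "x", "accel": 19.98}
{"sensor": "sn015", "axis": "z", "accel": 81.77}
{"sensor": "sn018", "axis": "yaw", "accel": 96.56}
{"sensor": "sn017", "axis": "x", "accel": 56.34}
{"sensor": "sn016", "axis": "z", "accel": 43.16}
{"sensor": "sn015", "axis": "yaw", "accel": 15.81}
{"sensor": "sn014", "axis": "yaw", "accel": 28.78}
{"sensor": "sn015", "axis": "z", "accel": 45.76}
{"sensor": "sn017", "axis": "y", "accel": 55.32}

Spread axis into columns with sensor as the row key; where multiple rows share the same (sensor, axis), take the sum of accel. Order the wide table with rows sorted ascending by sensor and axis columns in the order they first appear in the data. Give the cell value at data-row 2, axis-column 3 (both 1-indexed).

203.83

With rows sorted ascending by sensor, row 2 is sensor=sn015. axis columns in first-appearance order: x, yaw, y, z; column 3 is y.
Long rows with sensor=sn015, axis=y: 47.53 + 78.81 + 77.49 = 203.83.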